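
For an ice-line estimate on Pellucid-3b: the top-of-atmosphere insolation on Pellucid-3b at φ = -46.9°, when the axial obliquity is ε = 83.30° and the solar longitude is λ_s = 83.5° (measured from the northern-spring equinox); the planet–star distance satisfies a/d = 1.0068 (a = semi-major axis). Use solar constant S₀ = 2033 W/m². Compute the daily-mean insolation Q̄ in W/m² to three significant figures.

Q̄ ≈ 0.00 W/m²

Solar declination: sin δ = sin ε · sin λ_s = sin 83.30° × sin 83.5° = 0.98679, so δ = +80.675°.
cos H₀ = −tan(-46.9°) tan(+80.675°) = 6.5082 ≥ 1 ⇒ polar night, H₀ = 0 and Q̄ = 0.
Inverse-square distance factor (a/d)² = 1.0068² = 1.013646.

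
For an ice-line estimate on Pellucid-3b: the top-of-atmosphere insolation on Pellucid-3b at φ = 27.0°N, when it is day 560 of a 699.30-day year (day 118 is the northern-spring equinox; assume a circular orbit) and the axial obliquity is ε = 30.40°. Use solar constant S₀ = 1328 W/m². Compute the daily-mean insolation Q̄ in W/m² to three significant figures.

Solar longitude: λ_s = 360° × (560 − 118)/699.30 = 227.542°.
sin δ = sin 30.40° × sin 227.542° = -0.37334, so δ = -21.922°.
cos H₀ = −tan(+27.0°) tan(-21.922°) = 0.2051, H₀ = 1.3643 rad.
Bracket: H₀ sin φ sin δ + cos φ cos δ sin H₀ = 1.3643×0.45399×-0.37334 + 0.89101×0.92770×0.97875 = -0.231239 + 0.809025 = 0.577786.
Q̄ = (S₀/π) × [bracket] = (1328/π) × 0.577786 = 244.2 W/m².

Q̄ ≈ 244 W/m²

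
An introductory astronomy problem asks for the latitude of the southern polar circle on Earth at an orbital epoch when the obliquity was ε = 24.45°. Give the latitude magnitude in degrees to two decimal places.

65.55°

The polar circle is the lowest latitude that experiences at least one full rotation of continuous darkness at the northern-summer solstice; it lies at |ϕ| = 90° − ε = 90° − 24.45° = 65.55°.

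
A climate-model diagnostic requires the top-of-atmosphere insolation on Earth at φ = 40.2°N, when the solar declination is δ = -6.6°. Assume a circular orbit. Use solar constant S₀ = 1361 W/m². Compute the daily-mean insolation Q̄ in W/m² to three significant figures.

cos H₀ = −tan(+40.2°) tan(-6.600°) = 0.0978, H₀ = 1.4729 rad.
Bracket: H₀ sin φ sin δ + cos φ cos δ sin H₀ = 1.4729×0.64546×-0.11494 + 0.76380×0.99337×0.99521 = -0.109273 + 0.755102 = 0.645829.
Q̄ = (S₀/π) × [bracket] = (1361/π) × 0.645829 = 279.8 W/m².

Q̄ ≈ 280 W/m²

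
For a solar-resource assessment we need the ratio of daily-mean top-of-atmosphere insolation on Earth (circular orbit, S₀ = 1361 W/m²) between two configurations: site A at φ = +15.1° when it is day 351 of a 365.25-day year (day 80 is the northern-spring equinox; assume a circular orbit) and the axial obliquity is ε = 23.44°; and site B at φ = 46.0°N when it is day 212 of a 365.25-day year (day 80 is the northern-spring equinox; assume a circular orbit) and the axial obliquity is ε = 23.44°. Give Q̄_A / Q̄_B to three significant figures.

Q̄_A / Q̄_B ≈ 0.700

— Configuration A (φ=+15.1°):
Solar longitude: λ_s = 360° × (351 − 80)/365.25 = 267.105°.
sin δ = sin 23.44° × sin 267.105° = -0.39728, so δ = -23.408°.
cos H₀ = −tan(+15.1°) tan(-23.408°) = 0.1168, H₀ = 1.4537 rad.
Bracket: H₀ sin φ sin δ + cos φ cos δ sin H₀ = 1.4537×0.26050×-0.39728 + 0.96547×0.91770×0.99315 = -0.150446 + 0.879943 = 0.729497.
Q̄ = (S₀/π) × [bracket] = (1361/π) × 0.729497 = 316.03 W/m².
— Configuration B (φ=+46.0°):
Solar longitude: λ_s = 360° × (212 − 80)/365.25 = 130.103°.
sin δ = sin 23.44° × sin 130.103° = 0.30427, so δ = +17.714°.
cos H₀ = −tan(+46.0°) tan(+17.714°) = -0.3308, H₀ = 1.9079 rad.
Bracket: H₀ sin φ sin δ + cos φ cos δ sin H₀ = 1.9079×0.71934×0.30427 + 0.69466×0.95259×0.94372 = 0.417589 + 0.624484 = 1.042073.
Q̄ = (S₀/π) × [bracket] = (1361/π) × 1.042073 = 451.45 W/m².
Ratio Q̄_A / Q̄_B = 316.03 / 451.45 = 0.7000.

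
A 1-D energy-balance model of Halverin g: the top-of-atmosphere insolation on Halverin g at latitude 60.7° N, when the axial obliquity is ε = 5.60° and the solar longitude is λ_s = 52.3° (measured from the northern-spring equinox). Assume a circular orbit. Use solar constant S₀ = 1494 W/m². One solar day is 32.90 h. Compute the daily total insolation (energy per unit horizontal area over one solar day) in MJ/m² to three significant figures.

Solar declination: sin δ = sin ε · sin λ_s = sin 5.60° × sin 52.3° = 0.07721, so δ = +4.428°.
cos H₀ = −tan(+60.7°) tan(+4.428°) = -0.1380, H₀ = 1.7092 rad.
Bracket: H₀ sin φ sin δ + cos φ cos δ sin H₀ = 1.7092×0.87207×0.07721 + 0.48938×0.99701×0.99043 = 0.115085 + 0.483247 = 0.598332.
Q̄ = (S₀/π) × [bracket] = (1494/π) × 0.598332 = 284.54 W/m².
Daily total = Q̄ × 32.90 h × 3600 s/h = 284.54 × 32.90 × 3600 / 10⁶ = 33.70 MJ/m².

33.7 MJ/m²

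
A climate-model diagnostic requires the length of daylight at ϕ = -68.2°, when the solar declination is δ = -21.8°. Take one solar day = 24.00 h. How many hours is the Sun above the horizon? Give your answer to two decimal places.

Sunrise equation: cos h₀ = −tan ϕ · tan δ = -1.0000 ≤ −1, so the Sun never sets (polar day) and h₀ = π.
Daylight = 2h₀/(2π) × 24.00 h = (3.1416/π) × 24.00 = 24.00 h.

24.00 h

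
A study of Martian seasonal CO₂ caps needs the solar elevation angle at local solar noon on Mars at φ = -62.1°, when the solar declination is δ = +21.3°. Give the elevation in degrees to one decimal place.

At local noon the hour angle is zero, so the zenith angle equals |φ − δ| = |-62.1° − (+21.300°)| = 83.400°.
Elevation = 90° − 83.400° = 6.6°.

6.6°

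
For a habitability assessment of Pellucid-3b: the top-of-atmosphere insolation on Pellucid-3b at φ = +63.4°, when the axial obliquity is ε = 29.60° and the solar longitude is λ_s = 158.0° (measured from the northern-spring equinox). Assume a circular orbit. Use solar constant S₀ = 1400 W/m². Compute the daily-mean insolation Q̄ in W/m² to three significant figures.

Solar declination: sin δ = sin ε · sin λ_s = sin 29.60° × sin 158.0° = 0.18503, so δ = +10.663°.
cos H₀ = −tan(+63.4°) tan(+10.663°) = -0.3760, H₀ = 1.9563 rad.
Bracket: H₀ sin φ sin δ + cos φ cos δ sin H₀ = 1.9563×0.89415×0.18503 + 0.44776×0.98273×0.92662 = 0.323659 + 0.407738 = 0.731397.
Q̄ = (S₀/π) × [bracket] = (1400/π) × 0.731397 = 325.9 W/m².

Q̄ ≈ 326 W/m²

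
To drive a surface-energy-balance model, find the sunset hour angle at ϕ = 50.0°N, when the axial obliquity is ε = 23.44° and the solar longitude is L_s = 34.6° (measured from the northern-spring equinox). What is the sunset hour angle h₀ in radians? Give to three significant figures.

h₀ = 1.85 rad

Solar declination: sin δ = sin ε · sin L_s = sin 23.44° × sin 34.6° = 0.22588, so δ = +13.055°.
cos h₀ = −tan ϕ · tan δ = −tan(+50.0°) × tan(+13.055°) = -0.2763, so h₀ = 1.8508 rad = 106.04°.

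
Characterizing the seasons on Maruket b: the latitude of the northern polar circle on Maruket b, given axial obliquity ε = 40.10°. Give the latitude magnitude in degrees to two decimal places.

The polar circle is the lowest latitude that experiences at least one full rotation of continuous daylight at the northern-summer solstice; it lies at |φ| = 90° − ε = 90° − 40.10° = 49.90°.

49.90°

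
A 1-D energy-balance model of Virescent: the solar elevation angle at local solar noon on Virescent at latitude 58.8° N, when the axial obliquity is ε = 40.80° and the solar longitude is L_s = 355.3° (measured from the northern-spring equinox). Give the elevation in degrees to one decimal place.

28.1°

Solar declination: sin δ = sin ε · sin L_s = sin 40.80° × sin 355.3° = -0.05354, so δ = -3.069°.
At local noon the hour angle is zero, so the zenith angle equals |ϕ − δ| = |+58.8° − (-3.069°)| = 61.869°.
Elevation = 90° − 61.869° = 28.1°.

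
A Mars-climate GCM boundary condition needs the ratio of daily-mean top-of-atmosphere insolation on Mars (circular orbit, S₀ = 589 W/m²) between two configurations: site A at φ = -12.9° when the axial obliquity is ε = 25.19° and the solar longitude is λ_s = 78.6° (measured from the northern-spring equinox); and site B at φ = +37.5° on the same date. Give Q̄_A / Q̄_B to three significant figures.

Q̄_A / Q̄_B ≈ 0.639

— Configuration A (φ=-12.9°):
Solar declination: sin δ = sin ε · sin λ_s = sin 25.19° × sin 78.6° = 0.41722, so δ = +24.659°.
cos H₀ = −tan(-12.9°) tan(+24.659°) = 0.1051, H₀ = 1.4655 rad.
Bracket: H₀ sin φ sin δ + cos φ cos δ sin H₀ = 1.4655×-0.22325×0.41722 + 0.97476×0.90880×0.99446 = -0.136503 + 0.880954 = 0.744451.
Q̄ = (S₀/π) × [bracket] = (589/π) × 0.744451 = 139.57 W/m².
— Configuration B (φ=+37.5°):
cos H₀ = −tan(+37.5°) tan(+24.659°) = -0.3523, H₀ = 1.9308 rad.
Bracket: H₀ sin φ sin δ + cos φ cos δ sin H₀ = 1.9308×0.60876×0.41722 + 0.79335×0.90880×0.93590 = 0.490398 + 0.674781 = 1.165179.
Q̄ = (S₀/π) × [bracket] = (589/π) × 1.165179 = 218.45 W/m².
Ratio Q̄_A / Q̄_B = 139.57 / 218.45 = 0.6389.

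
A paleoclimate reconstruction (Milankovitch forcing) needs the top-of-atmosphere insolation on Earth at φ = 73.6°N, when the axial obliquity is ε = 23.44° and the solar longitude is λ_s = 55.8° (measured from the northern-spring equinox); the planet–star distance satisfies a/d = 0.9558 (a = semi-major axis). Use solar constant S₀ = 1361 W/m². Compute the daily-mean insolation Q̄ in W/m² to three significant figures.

Q̄ ≈ 392 W/m²

Solar declination: sin δ = sin ε · sin λ_s = sin 23.44° × sin 55.8° = 0.32900, so δ = +19.208°.
cos H₀ = −tan(+73.6°) tan(+19.208°) = -1.1838 ≤ −1 ⇒ polar day, H₀ = π.
Bracket: H₀ sin φ sin δ + cos φ cos δ sin H₀ = 3.1416×0.95931×0.32900 + 0.28234×0.94433×0.00000 = 0.991530 + 0.000000 = 0.991530.
Inverse-square distance factor (a/d)² = 0.9558² = 0.913554.
Q̄ = (S₀/π) × 0.913554 × [bracket] = (1361/π) × 0.913554 × 0.991530 = 392.4 W/m².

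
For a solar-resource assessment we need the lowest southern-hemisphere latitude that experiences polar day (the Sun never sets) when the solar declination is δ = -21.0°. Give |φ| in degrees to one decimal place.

Polar day requires cos H₀ = −tan φ tan δ ≤ −1, i.e. tan φ tan δ ≥ 1.
The boundary is |tan φ| · |tan δ| = 1, so |φ| = 90° − |δ| = 90° − 21.0° = 69.0° in the southern hemisphere.

|φ| = 69.0°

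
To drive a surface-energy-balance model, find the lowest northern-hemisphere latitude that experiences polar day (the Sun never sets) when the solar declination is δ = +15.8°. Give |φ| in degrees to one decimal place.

Polar day requires cos H₀ = −tan φ tan δ ≤ −1, i.e. tan φ tan δ ≥ 1.
The boundary is |tan φ| · |tan δ| = 1, so |φ| = 90° − |δ| = 90° − 15.8° = 74.2° in the northern hemisphere.

|φ| = 74.2°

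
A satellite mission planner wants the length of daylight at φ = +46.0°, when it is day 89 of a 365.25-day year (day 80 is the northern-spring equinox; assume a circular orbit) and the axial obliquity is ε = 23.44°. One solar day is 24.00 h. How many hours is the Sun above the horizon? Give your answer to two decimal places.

12.49 h

Solar longitude: λ_s = 360° × (89 − 80)/365.25 = 8.871°.
sin δ = sin 23.44° × sin 8.871° = 0.06134, so δ = +3.517°.
cos H₀ = −tan φ · tan δ = −tan(+46.0°) × tan(+3.517°) = -0.0636, so H₀ = 1.6345 rad = 93.65°.
Daylight = 2H₀/(2π) × 24.00 h = (1.6345/π) × 24.00 = 12.49 h.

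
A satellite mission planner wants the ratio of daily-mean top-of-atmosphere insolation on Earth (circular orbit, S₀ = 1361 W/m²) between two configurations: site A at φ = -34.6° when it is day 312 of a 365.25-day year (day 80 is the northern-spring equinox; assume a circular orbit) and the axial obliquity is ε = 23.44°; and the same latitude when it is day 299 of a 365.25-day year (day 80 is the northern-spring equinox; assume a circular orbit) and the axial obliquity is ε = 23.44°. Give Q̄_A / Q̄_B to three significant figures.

— Configuration A (φ=-34.6°):
Solar longitude: λ_s = 360° × (312 − 80)/365.25 = 228.665°.
sin δ = sin 23.44° × sin 228.665° = -0.29869, so δ = -17.379°.
cos H₀ = −tan(-34.6°) tan(-17.379°) = -0.2159, H₀ = 1.7884 rad.
Bracket: H₀ sin φ sin δ + cos φ cos δ sin H₀ = 1.7884×-0.56784×-0.29869 + 0.82314×0.95435×0.97641 = 0.303327 + 0.767032 = 1.070359.
Q̄ = (S₀/π) × [bracket] = (1361/π) × 1.070359 = 463.70 W/m².
— Configuration B (φ=-34.6°):
Solar longitude: λ_s = 360° × (299 − 80)/365.25 = 215.852°.
sin δ = sin 23.44° × sin 215.852° = -0.23298, so δ = -13.473°.
cos H₀ = −tan(-34.6°) tan(-13.473°) = -0.1653, H₀ = 1.7368 rad.
Bracket: H₀ sin φ sin δ + cos φ cos δ sin H₀ = 1.7368×-0.56784×-0.23298 + 0.82314×0.97248×0.98625 = 0.229771 + 0.789480 = 1.019251.
Q̄ = (S₀/π) × [bracket] = (1361/π) × 1.019251 = 441.56 W/m².
Ratio Q̄_A / Q̄_B = 463.70 / 441.56 = 1.050.

Q̄_A / Q̄_B ≈ 1.05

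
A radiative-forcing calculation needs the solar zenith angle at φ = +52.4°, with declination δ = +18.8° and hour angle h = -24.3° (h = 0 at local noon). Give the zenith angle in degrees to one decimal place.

θ_z = 38.6°

cos θ_z = sin φ sin δ + cos φ cos δ cos h = 0.255328 + 0.526421 = 0.781749.
θ_z = arccos(0.781749) = 38.6°.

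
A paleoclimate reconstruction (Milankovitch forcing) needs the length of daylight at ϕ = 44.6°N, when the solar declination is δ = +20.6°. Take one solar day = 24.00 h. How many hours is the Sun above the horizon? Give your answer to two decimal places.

cos h₀ = −tan ϕ · tan δ = −tan(+44.6°) × tan(+20.600°) = -0.3707, so h₀ = 1.9505 rad = 111.76°.
Daylight = 2h₀/(2π) × 24.00 h = (1.9505/π) × 24.00 = 14.90 h.

14.90 h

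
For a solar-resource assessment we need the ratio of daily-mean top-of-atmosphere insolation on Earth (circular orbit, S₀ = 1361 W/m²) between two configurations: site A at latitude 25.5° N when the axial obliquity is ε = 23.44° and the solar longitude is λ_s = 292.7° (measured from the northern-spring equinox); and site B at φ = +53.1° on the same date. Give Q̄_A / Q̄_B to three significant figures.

Q̄_A / Q̄_B ≈ 3.43

— Configuration A (φ=+25.5°):
Solar declination: sin δ = sin ε · sin λ_s = sin 23.44° × sin 292.7° = -0.36698, so δ = -21.529°.
cos H₀ = −tan(+25.5°) tan(-21.529°) = 0.1882, H₀ = 1.3815 rad.
Bracket: H₀ sin φ sin δ + cos φ cos δ sin H₀ = 1.3815×0.43051×-0.36698 + 0.90259×0.93023×0.98214 = -0.218261 + 0.824621 = 0.606360.
Q̄ = (S₀/π) × [bracket] = (1361/π) × 0.606360 = 262.69 W/m².
— Configuration B (φ=+53.1°):
cos H₀ = −tan(+53.1°) tan(-21.529°) = 0.5254, H₀ = 1.0176 rad.
Bracket: H₀ sin φ sin δ + cos φ cos δ sin H₀ = 1.0176×0.79968×-0.36698 + 0.60042×0.93023×0.85084 = -0.298632 + 0.475219 = 0.176587.
Q̄ = (S₀/π) × [bracket] = (1361/π) × 0.176587 = 76.501 W/m².
Ratio Q̄_A / Q̄_B = 262.69 / 76.501 = 3.434.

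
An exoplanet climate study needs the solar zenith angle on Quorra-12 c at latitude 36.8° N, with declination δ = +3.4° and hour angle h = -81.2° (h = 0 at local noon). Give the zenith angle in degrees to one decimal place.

θ_z = 80.9°

cos θ_z = sin φ sin δ + cos φ cos δ cos h = 0.035526 + 0.122285 = 0.157811.
θ_z = arccos(0.157811) = 80.9°.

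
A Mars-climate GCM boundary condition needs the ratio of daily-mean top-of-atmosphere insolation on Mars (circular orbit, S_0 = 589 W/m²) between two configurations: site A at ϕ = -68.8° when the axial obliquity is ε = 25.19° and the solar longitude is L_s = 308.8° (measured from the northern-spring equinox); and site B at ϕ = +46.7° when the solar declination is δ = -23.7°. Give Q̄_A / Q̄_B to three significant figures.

— Configuration A (ϕ=-68.8°):
Solar declination: sin δ = sin ε · sin L_s = sin 25.19° × sin 308.8° = -0.33170, so δ = -19.372°.
cos h₀ = −tan(-68.8°) tan(-19.372°) = -0.9065, h₀ = 2.7057 rad.
Bracket: h₀ sin ϕ sin δ + cos ϕ cos δ sin h₀ = 2.7057×-0.93232×-0.33170 + 0.36162×0.94338×0.42220 = 0.836739 + 0.144031 = 0.980770.
Q̄ = (S_0/π) × [bracket] = (589/π) × 0.980770 = 183.88 W/m².
— Configuration B (ϕ=+46.7°):
cos h₀ = −tan(+46.7°) tan(-23.700°) = 0.4658, h₀ = 1.0862 rad.
Bracket: h₀ sin ϕ sin δ + cos ϕ cos δ sin h₀ = 1.0862×0.72777×-0.40195 + 0.68582×0.91566×0.88488 = -0.317743 + 0.555685 = 0.237942.
Q̄ = (S_0/π) × [bracket] = (589/π) × 0.237942 = 44.610 W/m².
Ratio Q̄_A / Q̄_B = 183.88 / 44.610 = 4.122.

Q̄_A / Q̄_B ≈ 4.12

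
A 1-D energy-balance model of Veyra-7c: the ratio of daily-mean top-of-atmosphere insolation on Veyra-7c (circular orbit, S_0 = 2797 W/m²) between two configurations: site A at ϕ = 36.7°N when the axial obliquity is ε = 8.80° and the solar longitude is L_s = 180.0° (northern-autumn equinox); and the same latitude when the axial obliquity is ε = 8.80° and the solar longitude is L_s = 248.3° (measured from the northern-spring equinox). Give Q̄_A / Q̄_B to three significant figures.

Q̄_A / Q̄_B ≈ 1.21

— Configuration A (ϕ=+36.7°):
Solar declination: sin δ = sin ε · sin L_s = sin 8.80° × sin 180.0° = 0.00000, so δ = +0.000°.
cos h₀ = −tan(+36.7°) tan(+0.000°) = -0.0000, h₀ = 1.5708 rad.
Bracket: h₀ sin ϕ sin δ + cos ϕ cos δ sin h₀ = 1.5708×0.59763×0.00000 + 0.80178×1.00000×1.00000 = 0.000000 + 0.801780 = 0.801780.
Q̄ = (S_0/π) × [bracket] = (2797/π) × 0.801780 = 713.83 W/m².
— Configuration B (ϕ=+36.7°):
Solar declination: sin δ = sin ε · sin L_s = sin 8.80° × sin 248.3° = -0.14214, so δ = -8.172°.
cos h₀ = −tan(+36.7°) tan(-8.172°) = 0.1070, h₀ = 1.4636 rad.
Bracket: h₀ sin ϕ sin δ + cos ϕ cos δ sin h₀ = 1.4636×0.59763×-0.14214 + 0.80178×0.98985×0.99425 = -0.124329 + 0.789078 = 0.664749.
Q̄ = (S_0/π) × [bracket] = (2797/π) × 0.664749 = 591.83 W/m².
Ratio Q̄_A / Q̄_B = 713.83 / 591.83 = 1.206.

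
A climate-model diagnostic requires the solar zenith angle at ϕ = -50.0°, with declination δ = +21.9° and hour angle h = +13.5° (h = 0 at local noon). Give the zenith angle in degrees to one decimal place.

cos θ_z = sin ϕ sin δ + cos ϕ cos δ cos h = -0.285725 + 0.579923 = 0.294198.
θ_z = arccos(0.294198) = 72.9°.

θ_z = 72.9°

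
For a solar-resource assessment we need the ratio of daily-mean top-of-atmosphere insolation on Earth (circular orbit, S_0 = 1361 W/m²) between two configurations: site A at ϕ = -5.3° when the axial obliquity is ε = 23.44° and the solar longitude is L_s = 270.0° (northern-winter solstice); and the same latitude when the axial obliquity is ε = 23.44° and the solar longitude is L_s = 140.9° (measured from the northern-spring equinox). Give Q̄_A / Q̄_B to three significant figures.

— Configuration A (ϕ=-5.3°):
Solar declination: sin δ = sin ε · sin L_s = sin 23.44° × sin 270.0° = -0.39779, so δ = -23.440°.
cos h₀ = −tan(-5.3°) tan(-23.440°) = -0.0402, h₀ = 1.6110 rad.
Bracket: h₀ sin ϕ sin δ + cos ϕ cos δ sin h₀ = 1.6110×-0.09237×-0.39779 + 0.99572×0.91748×0.99919 = 0.059194 + 0.912813 = 0.972007.
Q̄ = (S_0/π) × [bracket] = (1361/π) × 0.972007 = 421.09 W/m².
— Configuration B (ϕ=-5.3°):
Solar declination: sin δ = sin ε · sin L_s = sin 23.44° × sin 140.9° = 0.25088, so δ = +14.529°.
cos h₀ = −tan(-5.3°) tan(+14.529°) = 0.0240, h₀ = 1.5468 rad.
Bracket: h₀ sin ϕ sin δ + cos ϕ cos δ sin h₀ = 1.5468×-0.09237×0.25088 + 0.99572×0.96802×0.99971 = -0.035845 + 0.963597 = 0.927752.
Q̄ = (S_0/π) × [bracket] = (1361/π) × 0.927752 = 401.92 W/m².
Ratio Q̄_A / Q̄_B = 421.09 / 401.92 = 1.048.

Q̄_A / Q̄_B ≈ 1.05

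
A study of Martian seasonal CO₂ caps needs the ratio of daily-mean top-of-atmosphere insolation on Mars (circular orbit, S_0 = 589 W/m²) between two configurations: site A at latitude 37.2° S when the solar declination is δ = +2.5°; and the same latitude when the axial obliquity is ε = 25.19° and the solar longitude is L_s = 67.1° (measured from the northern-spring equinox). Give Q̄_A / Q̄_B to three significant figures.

Q̄_A / Q̄_B ≈ 1.89

— Configuration A (ϕ=-37.2°):
cos h₀ = −tan(-37.2°) tan(+2.500°) = 0.0331, h₀ = 1.5376 rad.
Bracket: h₀ sin ϕ sin δ + cos ϕ cos δ sin h₀ = 1.5376×-0.60460×0.04362 + 0.79653×0.99905×0.99945 = -0.040551 + 0.795336 = 0.754785.
Q̄ = (S_0/π) × [bracket] = (589/π) × 0.754785 = 141.51 W/m².
— Configuration B (ϕ=-37.2°):
Solar declination: sin δ = sin ε · sin L_s = sin 25.19° × sin 67.1° = 0.39208, so δ = +23.084°.
cos h₀ = −tan(-37.2°) tan(+23.084°) = 0.3235, h₀ = 1.2414 rad.
Bracket: h₀ sin ϕ sin δ + cos ϕ cos δ sin h₀ = 1.2414×-0.60460×0.39208 + 0.79653×0.91993×0.94623 = -0.294276 + 0.693352 = 0.399076.
Q̄ = (S_0/π) × [bracket] = (589/π) × 0.399076 = 74.821 W/m².
Ratio Q̄_A / Q̄_B = 141.51 / 74.821 = 1.891.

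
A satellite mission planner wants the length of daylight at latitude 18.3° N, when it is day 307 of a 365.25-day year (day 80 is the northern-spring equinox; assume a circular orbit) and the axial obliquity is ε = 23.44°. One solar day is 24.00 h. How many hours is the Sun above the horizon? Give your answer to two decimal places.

11.28 h

Solar longitude: λ_s = 360° × (307 − 80)/365.25 = 223.737°.
sin δ = sin 23.44° × sin 223.737° = -0.27501, so δ = -15.963°.
cos H₀ = −tan φ · tan δ = −tan(+18.3°) × tan(-15.963°) = 0.0946, so H₀ = 1.4761 rad = 84.57°.
Daylight = 2H₀/(2π) × 24.00 h = (1.4761/π) × 24.00 = 11.28 h.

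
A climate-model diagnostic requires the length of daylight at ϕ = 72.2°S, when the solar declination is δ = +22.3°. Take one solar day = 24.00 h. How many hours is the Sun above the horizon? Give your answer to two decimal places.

0.00 h

cos h₀ = −tan ϕ · tan δ = 1.2774 ≥ 1, so the Sun never rises (polar night) and h₀ = 0.
Daylight = 2h₀/(2π) × 24.00 h = (0.0000/π) × 24.00 = 0.00 h.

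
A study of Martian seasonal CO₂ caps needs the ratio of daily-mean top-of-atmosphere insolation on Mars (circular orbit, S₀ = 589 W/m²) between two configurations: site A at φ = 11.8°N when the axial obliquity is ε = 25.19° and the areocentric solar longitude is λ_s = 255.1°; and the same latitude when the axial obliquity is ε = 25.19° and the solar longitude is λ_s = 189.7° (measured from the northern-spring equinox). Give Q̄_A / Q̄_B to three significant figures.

Q̄_A / Q̄_B ≈ 0.801

— Configuration A (φ=+11.8°):
sin δ = sin 25.19° × sin 255.1° = -0.41131, so δ = -24.287°.
cos H₀ = −tan(+11.8°) tan(-24.287°) = 0.0943, H₀ = 1.4764 rad.
Bracket: H₀ sin φ sin δ + cos φ cos δ sin H₀ = 1.4764×0.20450×-0.41131 + 0.97887×0.91150×0.99555 = -0.124184 + 0.888270 = 0.764086.
Q̄ = (S₀/π) × [bracket] = (589/π) × 0.764086 = 143.25 W/m².
— Configuration B (φ=+11.8°):
Solar declination: sin δ = sin ε · sin λ_s = sin 25.19° × sin 189.7° = -0.07171, so δ = -4.112°.
cos H₀ = −tan(+11.8°) tan(-4.112°) = 0.0150, H₀ = 1.5558 rad.
Bracket: H₀ sin φ sin δ + cos φ cos δ sin H₀ = 1.5558×0.20450×-0.07171 + 0.97887×0.99743×0.99989 = -0.022815 + 0.976247 = 0.953432.
Q̄ = (S₀/π) × [bracket] = (589/π) × 0.953432 = 178.75 W/m².
Ratio Q̄_A / Q̄_B = 143.25 / 178.75 = 0.8014.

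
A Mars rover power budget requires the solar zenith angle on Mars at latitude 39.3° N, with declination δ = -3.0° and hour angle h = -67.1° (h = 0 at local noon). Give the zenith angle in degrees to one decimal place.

cos θ_z = sin ϕ sin δ + cos ϕ cos δ cos h = -0.033149 + 0.300707 = 0.267558.
θ_z = arccos(0.267558) = 74.5°.

θ_z = 74.5°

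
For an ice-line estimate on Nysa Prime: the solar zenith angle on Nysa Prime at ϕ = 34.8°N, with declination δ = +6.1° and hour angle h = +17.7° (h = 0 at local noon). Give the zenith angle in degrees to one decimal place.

θ_z = 33.0°

cos θ_z = sin ϕ sin δ + cos ϕ cos δ cos h = 0.060646 + 0.777848 = 0.838494.
θ_z = arccos(0.838494) = 33.0°.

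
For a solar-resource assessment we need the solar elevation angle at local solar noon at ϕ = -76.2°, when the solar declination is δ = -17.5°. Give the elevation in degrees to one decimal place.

At local noon the hour angle is zero, so the zenith angle equals |ϕ − δ| = |-76.2° − (-17.500°)| = 58.700°.
Elevation = 90° − 58.700° = 31.3°.

31.3°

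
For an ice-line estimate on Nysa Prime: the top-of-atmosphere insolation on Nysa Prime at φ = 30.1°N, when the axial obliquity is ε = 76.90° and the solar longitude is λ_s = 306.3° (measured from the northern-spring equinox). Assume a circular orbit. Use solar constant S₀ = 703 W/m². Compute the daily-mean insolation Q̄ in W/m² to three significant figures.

Solar declination: sin δ = sin ε · sin λ_s = sin 76.90° × sin 306.3° = -0.78495, so δ = -51.716°.
cos H₀ = −tan(+30.1°) tan(-51.716°) = 0.7344, H₀ = 0.7460 rad.
Bracket: H₀ sin φ sin δ + cos φ cos δ sin H₀ = 0.7460×0.50151×-0.78495 + 0.86515×0.61955×0.67868 = -0.293671 + 0.363775 = 0.070104.
Q̄ = (S₀/π) × [bracket] = (703/π) × 0.070104 = 15.69 W/m².

Q̄ ≈ 15.7 W/m²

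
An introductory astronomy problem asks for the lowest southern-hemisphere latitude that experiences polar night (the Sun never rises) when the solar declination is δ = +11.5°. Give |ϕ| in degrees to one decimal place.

Polar night requires cos h₀ = −tan ϕ tan δ ≥ 1, i.e. tan ϕ tan δ ≤ −1.
The boundary is |tan ϕ| · |tan δ| = 1, so |ϕ| = 90° − |δ| = 90° − 11.5° = 78.5° in the southern hemisphere.

|ϕ| = 78.5°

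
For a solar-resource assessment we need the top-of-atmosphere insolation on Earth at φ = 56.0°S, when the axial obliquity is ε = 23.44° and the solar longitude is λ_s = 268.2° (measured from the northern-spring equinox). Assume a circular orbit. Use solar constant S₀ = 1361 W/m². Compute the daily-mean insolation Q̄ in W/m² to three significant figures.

Solar declination: sin δ = sin ε · sin λ_s = sin 23.44° × sin 268.2° = -0.39759, so δ = -23.428°.
cos H₀ = −tan(-56.0°) tan(-23.428°) = -0.6424, H₀ = 2.2684 rad.
Bracket: H₀ sin φ sin δ + cos φ cos δ sin H₀ = 2.2684×-0.82904×-0.39759 + 0.55919×0.91756×0.76636 = 0.747706 + 0.393212 = 1.140918.
Q̄ = (S₀/π) × [bracket] = (1361/π) × 1.140918 = 494.3 W/m².

Q̄ ≈ 494 W/m²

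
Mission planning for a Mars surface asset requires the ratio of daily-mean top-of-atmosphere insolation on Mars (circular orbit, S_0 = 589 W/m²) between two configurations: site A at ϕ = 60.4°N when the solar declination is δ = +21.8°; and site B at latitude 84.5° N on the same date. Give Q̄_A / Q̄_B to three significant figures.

— Configuration A (ϕ=+60.4°):
cos h₀ = −tan(+60.4°) tan(+21.800°) = -0.7041, h₀ = 2.3519 rad.
Bracket: h₀ sin ϕ sin δ + cos ϕ cos δ sin h₀ = 2.3519×0.86949×0.37137 + 0.49394×0.92849×0.71012 = 0.759434 + 0.325674 = 1.085108.
Q̄ = (S_0/π) × [bracket] = (589/π) × 1.085108 = 203.44 W/m².
— Configuration B (ϕ=+84.5°):
cos h₀ = −tan(+84.5°) tan(+21.800°) = -4.1539 ≤ −1 ⇒ polar day, h₀ = π.
Bracket: h₀ sin ϕ sin δ + cos ϕ cos δ sin h₀ = 3.1416×0.99540×0.37137 + 0.09585×0.92849×0.00000 = 1.161329 + 0.000000 = 1.161329.
Q̄ = (S_0/π) × [bracket] = (589/π) × 1.161329 = 217.73 W/m².
Ratio Q̄_A / Q̄_B = 203.44 / 217.73 = 0.9344.

Q̄_A / Q̄_B ≈ 0.934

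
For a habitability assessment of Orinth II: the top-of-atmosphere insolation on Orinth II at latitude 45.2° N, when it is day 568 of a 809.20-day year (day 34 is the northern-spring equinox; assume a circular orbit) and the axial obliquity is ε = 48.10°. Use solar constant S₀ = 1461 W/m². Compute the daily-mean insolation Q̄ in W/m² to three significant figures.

Q̄ ≈ 19.6 W/m²

Solar longitude: λ_s = 360° × (568 − 34)/809.20 = 237.568°.
sin δ = sin 48.10° × sin 237.568° = -0.62822, so δ = -38.919°.
cos H₀ = −tan(+45.2°) tan(-38.919°) = 0.8131, H₀ = 0.6213 rad.
Bracket: H₀ sin φ sin δ + cos φ cos δ sin H₀ = 0.6213×0.70957×-0.62822 + 0.70463×0.77804×0.58212 = -0.276954 + 0.319136 = 0.042182.
Q̄ = (S₀/π) × [bracket] = (1461/π) × 0.042182 = 19.62 W/m².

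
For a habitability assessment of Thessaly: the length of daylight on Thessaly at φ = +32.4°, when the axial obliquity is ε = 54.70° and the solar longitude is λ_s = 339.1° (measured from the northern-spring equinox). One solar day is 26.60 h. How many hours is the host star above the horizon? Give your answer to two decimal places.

Solar declination: sin δ = sin ε · sin λ_s = sin 54.70° × sin 339.1° = -0.29115, so δ = -16.927°.
cos H₀ = −tan φ · tan δ = −tan(+32.4°) × tan(-16.927°) = 0.1931, so H₀ = 1.3764 rad = 78.86°.
Daylight = 2H₀/(2π) × 26.60 h = (1.3764/π) × 26.60 = 11.65 h.

11.65 h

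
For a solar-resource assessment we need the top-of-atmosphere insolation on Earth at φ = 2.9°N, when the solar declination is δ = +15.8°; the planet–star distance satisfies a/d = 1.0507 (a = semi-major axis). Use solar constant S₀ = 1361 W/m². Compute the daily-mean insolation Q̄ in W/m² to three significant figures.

Q̄ ≈ 470 W/m²

cos H₀ = −tan(+2.9°) tan(+15.800°) = -0.0143, H₀ = 1.5851 rad.
Bracket: H₀ sin φ sin δ + cos φ cos δ sin H₀ = 1.5851×0.05059×0.27228 + 0.99872×0.96222×0.99990 = 0.021834 + 0.960892 = 0.982726.
Inverse-square distance factor (a/d)² = 1.0507² = 1.103970.
Q̄ = (S₀/π) × 1.103970 × [bracket] = (1361/π) × 1.103970 × 0.982726 = 470.0 W/m².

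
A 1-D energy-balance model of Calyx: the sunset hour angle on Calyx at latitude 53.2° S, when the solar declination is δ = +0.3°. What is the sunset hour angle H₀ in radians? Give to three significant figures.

H₀ = 1.56 rad

cos H₀ = −tan φ · tan δ = −tan(-53.2°) × tan(+0.300°) = 0.0070, so H₀ = 1.5638 rad = 89.60°.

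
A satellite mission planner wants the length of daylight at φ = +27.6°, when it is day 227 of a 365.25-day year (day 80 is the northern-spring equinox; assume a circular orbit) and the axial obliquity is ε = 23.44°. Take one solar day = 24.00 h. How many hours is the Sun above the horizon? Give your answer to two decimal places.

Solar longitude: λ_s = 360° × (227 − 80)/365.25 = 144.887°.
sin δ = sin 23.44° × sin 144.887° = 0.22880, so δ = +13.227°.
cos H₀ = −tan φ · tan δ = −tan(+27.6°) × tan(+13.227°) = -0.1229, so H₀ = 1.6940 rad = 97.06°.
Daylight = 2H₀/(2π) × 24.00 h = (1.6940/π) × 24.00 = 12.94 h.

12.94 h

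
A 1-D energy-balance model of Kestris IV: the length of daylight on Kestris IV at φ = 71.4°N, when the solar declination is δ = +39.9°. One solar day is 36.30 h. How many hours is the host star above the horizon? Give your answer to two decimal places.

Sunrise equation: cos H₀ = −tan φ · tan δ = -2.4845 ≤ −1, so the host star never sets (polar day) and H₀ = π.
Daylight = 2H₀/(2π) × 36.30 h = (3.1416/π) × 36.30 = 36.30 h.

36.30 h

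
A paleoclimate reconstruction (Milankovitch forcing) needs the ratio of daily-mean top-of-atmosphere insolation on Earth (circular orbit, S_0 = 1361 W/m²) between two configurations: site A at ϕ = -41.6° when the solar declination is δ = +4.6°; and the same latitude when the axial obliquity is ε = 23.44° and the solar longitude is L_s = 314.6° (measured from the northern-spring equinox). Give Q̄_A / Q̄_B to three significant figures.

Q̄_A / Q̄_B ≈ 0.640

— Configuration A (ϕ=-41.6°):
cos h₀ = −tan(-41.6°) tan(+4.600°) = 0.0714, h₀ = 1.4993 rad.
Bracket: h₀ sin ϕ sin δ + cos ϕ cos δ sin h₀ = 1.4993×-0.66393×0.08020 + 0.74780×0.99678×0.99745 = -0.079834 + 0.743491 = 0.663657.
Q̄ = (S_0/π) × [bracket] = (1361/π) × 0.663657 = 287.51 W/m².
— Configuration B (ϕ=-41.6°):
Solar declination: sin δ = sin ε · sin L_s = sin 23.44° × sin 314.6° = -0.28324, so δ = -16.453°.
cos h₀ = −tan(-41.6°) tan(-16.453°) = -0.2622, h₀ = 1.8361 rad.
Bracket: h₀ sin ϕ sin δ + cos ϕ cos δ sin h₀ = 1.8361×-0.66393×-0.28324 + 0.74780×0.95905×0.96501 = 0.345281 + 0.692084 = 1.037365.
Q̄ = (S_0/π) × [bracket] = (1361/π) × 1.037365 = 449.41 W/m².
Ratio Q̄_A / Q̄_B = 287.51 / 449.41 = 0.6397.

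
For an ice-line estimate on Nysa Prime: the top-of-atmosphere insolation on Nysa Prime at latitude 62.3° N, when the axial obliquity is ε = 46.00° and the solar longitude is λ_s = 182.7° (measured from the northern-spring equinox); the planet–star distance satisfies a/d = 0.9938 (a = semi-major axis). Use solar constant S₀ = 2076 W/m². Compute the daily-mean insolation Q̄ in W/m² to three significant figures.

Solar declination: sin δ = sin ε · sin λ_s = sin 46.00° × sin 182.7° = -0.03389, so δ = -1.942°.
cos H₀ = −tan(+62.3°) tan(-1.942°) = 0.0646, H₀ = 1.5062 rad.
Bracket: H₀ sin φ sin δ + cos φ cos δ sin H₀ = 1.5062×0.88539×-0.03389 + 0.46484×0.99943×0.99791 = -0.045195 + 0.463604 = 0.418409.
Inverse-square distance factor (a/d)² = 0.9938² = 0.987638.
Q̄ = (S₀/π) × 0.987638 × [bracket] = (2076/π) × 0.987638 × 0.418409 = 273.1 W/m².

Q̄ ≈ 273 W/m²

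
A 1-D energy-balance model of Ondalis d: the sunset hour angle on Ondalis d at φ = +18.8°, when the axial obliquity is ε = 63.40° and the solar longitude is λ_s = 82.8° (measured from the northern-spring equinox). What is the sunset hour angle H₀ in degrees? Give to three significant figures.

H₀ = 131°

Solar declination: sin δ = sin ε · sin λ_s = sin 63.40° × sin 82.8° = 0.88710, so δ = +62.512°.
cos H₀ = −tan φ · tan δ = −tan(+18.8°) × tan(+62.512°) = -0.6543, so H₀ = 2.2840 rad = 130.86°.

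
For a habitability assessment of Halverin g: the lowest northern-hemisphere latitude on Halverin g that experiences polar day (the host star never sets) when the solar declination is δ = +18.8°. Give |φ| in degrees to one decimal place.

|φ| = 71.2°

Polar day requires cos H₀ = −tan φ tan δ ≤ −1, i.e. tan φ tan δ ≥ 1.
The boundary is |tan φ| · |tan δ| = 1, so |φ| = 90° − |δ| = 90° − 18.8° = 71.2° in the northern hemisphere.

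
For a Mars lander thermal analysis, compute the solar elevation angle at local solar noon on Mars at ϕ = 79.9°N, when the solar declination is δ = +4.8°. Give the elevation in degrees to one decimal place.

At local noon the hour angle is zero, so the zenith angle equals |ϕ − δ| = |+79.9° − (+4.800°)| = 75.100°.
Elevation = 90° − 75.100° = 14.9°.

14.9°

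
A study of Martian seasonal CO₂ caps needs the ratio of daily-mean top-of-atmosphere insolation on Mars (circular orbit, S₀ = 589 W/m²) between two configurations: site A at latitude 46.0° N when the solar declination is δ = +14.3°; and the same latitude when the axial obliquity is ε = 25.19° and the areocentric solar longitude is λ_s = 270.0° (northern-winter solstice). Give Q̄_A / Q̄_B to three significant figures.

— Configuration A (φ=+46.0°):
cos H₀ = −tan(+46.0°) tan(+14.300°) = -0.2640, H₀ = 1.8379 rad.
Bracket: H₀ sin φ sin δ + cos φ cos δ sin H₀ = 1.8379×0.71934×0.24700 + 0.69466×0.96902×0.96454 = 0.326553 + 0.649270 = 0.975823.
Q̄ = (S₀/π) × [bracket] = (589/π) × 0.975823 = 182.95 W/m².
— Configuration B (φ=+46.0°):
sin δ = sin 25.19° × sin 270.0° = -0.42562, so δ = -25.190°.
cos H₀ = −tan(+46.0°) tan(-25.190°) = 0.4871, H₀ = 1.0621 rad.
Bracket: H₀ sin φ sin δ + cos φ cos δ sin H₀ = 1.0621×0.71934×-0.42562 + 0.69466×0.90490×0.87337 = -0.325178 + 0.548998 = 0.223820.
Q̄ = (S₀/π) × [bracket] = (589/π) × 0.223820 = 41.963 W/m².
Ratio Q̄_A / Q̄_B = 182.95 / 41.963 = 4.360.

Q̄_A / Q̄_B ≈ 4.36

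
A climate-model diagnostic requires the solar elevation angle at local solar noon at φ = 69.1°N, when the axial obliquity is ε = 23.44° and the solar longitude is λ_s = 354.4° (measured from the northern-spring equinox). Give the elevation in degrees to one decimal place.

Solar declination: sin δ = sin ε · sin λ_s = sin 23.44° × sin 354.4° = -0.03882, so δ = -2.225°.
At local noon the hour angle is zero, so the zenith angle equals |φ − δ| = |+69.1° − (-2.225°)| = 71.325°.
Elevation = 90° − 71.325° = 18.7°.

18.7°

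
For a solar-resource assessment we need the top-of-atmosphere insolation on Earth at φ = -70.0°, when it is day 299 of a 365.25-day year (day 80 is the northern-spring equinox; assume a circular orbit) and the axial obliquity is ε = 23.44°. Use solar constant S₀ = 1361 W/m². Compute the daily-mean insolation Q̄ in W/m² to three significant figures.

Solar longitude: λ_s = 360° × (299 − 80)/365.25 = 215.852°.
sin δ = sin 23.44° × sin 215.852° = -0.23298, so δ = -13.473°.
cos H₀ = −tan(-70.0°) tan(-13.473°) = -0.6582, H₀ = 2.2893 rad.
Bracket: H₀ sin φ sin δ + cos φ cos δ sin H₀ = 2.2893×-0.93969×-0.23298 + 0.34202×0.97248×0.75282 = 0.501194 + 0.250394 = 0.751588.
Q̄ = (S₀/π) × [bracket] = (1361/π) × 0.751588 = 325.6 W/m².

Q̄ ≈ 326 W/m²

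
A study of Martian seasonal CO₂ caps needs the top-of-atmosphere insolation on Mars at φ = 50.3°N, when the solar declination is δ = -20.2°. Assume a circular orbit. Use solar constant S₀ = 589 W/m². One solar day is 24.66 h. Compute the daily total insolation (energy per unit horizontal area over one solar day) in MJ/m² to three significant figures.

4.03 MJ/m²

cos H₀ = −tan(+50.3°) tan(-20.200°) = 0.4432, H₀ = 1.1117 rad.
Bracket: H₀ sin φ sin δ + cos φ cos δ sin H₀ = 1.1117×0.76940×-0.34530 + 0.63877×0.93849×0.89644 = -0.295350 + 0.537397 = 0.242047.
Q̄ = (S₀/π) × [bracket] = (589/π) × 0.242047 = 45.380 W/m².
Daily total = Q̄ × 24.66 h × 3600 s/h = 45.380 × 24.66 × 3600 / 10⁶ = 4.029 MJ/m².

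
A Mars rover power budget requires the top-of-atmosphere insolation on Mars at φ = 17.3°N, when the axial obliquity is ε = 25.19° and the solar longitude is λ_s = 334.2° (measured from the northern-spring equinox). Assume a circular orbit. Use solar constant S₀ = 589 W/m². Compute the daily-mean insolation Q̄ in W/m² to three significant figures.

Q̄ ≈ 160 W/m²

Solar declination: sin δ = sin ε · sin λ_s = sin 25.19° × sin 334.2° = -0.18524, so δ = -10.675°.
cos H₀ = −tan(+17.3°) tan(-10.675°) = 0.0587, H₀ = 1.5120 rad.
Bracket: H₀ sin φ sin δ + cos φ cos δ sin H₀ = 1.5120×0.29737×-0.18524 + 0.95476×0.98269×0.99827 = -0.083288 + 0.936610 = 0.853322.
Q̄ = (S₀/π) × [bracket] = (589/π) × 0.853322 = 160.0 W/m².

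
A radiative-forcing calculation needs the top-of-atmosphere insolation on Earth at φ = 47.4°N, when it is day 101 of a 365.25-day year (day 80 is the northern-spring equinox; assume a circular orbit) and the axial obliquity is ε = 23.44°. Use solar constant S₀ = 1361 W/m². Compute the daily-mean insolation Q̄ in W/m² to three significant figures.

Q̄ ≈ 364 W/m²

Solar longitude: λ_s = 360° × (101 − 80)/365.25 = 20.698°.
sin δ = sin 23.44° × sin 20.698° = 0.14060, so δ = +8.082°.
cos H₀ = −tan(+47.4°) tan(+8.082°) = -0.1544, H₀ = 1.7258 rad.
Bracket: H₀ sin φ sin δ + cos φ cos δ sin H₀ = 1.7258×0.73610×0.14060 + 0.67688×0.99007×0.98800 = 0.178613 + 0.662117 = 0.840730.
Q̄ = (S₀/π) × [bracket] = (1361/π) × 0.840730 = 364.2 W/m².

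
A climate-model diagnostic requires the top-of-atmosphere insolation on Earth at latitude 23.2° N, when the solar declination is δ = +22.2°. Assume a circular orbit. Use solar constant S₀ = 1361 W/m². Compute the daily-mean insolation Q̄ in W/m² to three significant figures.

cos H₀ = −tan(+23.2°) tan(+22.200°) = -0.1749, H₀ = 1.7466 rad.
Bracket: H₀ sin φ sin δ + cos φ cos δ sin H₀ = 1.7466×0.39394×0.37784 + 0.91914×0.92587×0.98458 = 0.259975 + 0.837882 = 1.097857.
Q̄ = (S₀/π) × [bracket] = (1361/π) × 1.097857 = 475.6 W/m².

Q̄ ≈ 476 W/m²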